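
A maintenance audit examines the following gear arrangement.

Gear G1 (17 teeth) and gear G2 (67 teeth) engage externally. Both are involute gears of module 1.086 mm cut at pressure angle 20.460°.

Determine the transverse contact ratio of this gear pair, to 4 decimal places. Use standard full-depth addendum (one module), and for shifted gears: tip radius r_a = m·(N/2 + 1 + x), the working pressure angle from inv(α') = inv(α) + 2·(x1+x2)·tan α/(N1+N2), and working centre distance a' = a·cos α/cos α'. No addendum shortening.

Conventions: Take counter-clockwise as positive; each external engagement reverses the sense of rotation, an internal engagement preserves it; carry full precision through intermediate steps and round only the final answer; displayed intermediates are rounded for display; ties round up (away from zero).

1.6377

recognized (one external pair, fixed centres): single-mesh tooth geometry, m = 1.086, N1 = 17, N2 = 67
base radii: r_b1 = 8.648676, r_b2 = 34.085957
tip radii: r_a1 = 10.317000, r_a2 = 37.467000
no profile shift: α' = α, a' = a
action lengths: √(r_a1²−r_b1²) = 5.625024, √(r_a2²−r_b2²) = 15.553893
base pitch p_b = π·m·cos α = 3.196543
CR = (5.625024 + 15.553893 − 45.612000·sin 20.46000°)/3.196543 = 1.637734
contact ratio ≈ 1.6377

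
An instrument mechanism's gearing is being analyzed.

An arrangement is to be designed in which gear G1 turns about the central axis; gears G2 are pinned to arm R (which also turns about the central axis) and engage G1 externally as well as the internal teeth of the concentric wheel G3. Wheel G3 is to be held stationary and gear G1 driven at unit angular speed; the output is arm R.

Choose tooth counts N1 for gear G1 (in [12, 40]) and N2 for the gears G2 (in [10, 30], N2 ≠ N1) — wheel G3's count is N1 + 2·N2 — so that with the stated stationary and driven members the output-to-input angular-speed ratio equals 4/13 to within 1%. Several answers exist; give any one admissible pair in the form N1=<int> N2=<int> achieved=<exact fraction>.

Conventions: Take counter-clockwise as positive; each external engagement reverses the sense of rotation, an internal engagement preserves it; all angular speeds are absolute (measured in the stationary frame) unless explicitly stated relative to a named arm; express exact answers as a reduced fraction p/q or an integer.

planetary set to be sized for 4/13 (Willis relation)
Willis with ω_ring = 0: ω_arm/ω_sun = N1/(N1+N3); set equal to 4/13  ⇒  N3/N1 = 1/(4/13) − 1 = 9/4
N3 = N1 + 2·N2  ⇒  N2/N1 = (N3/N1 − 1)/2 = (9/4 − 1)/2 = 5/8
smallest multiple with N1 ≥ 12 and N2 ≥ 10: k = 2  ⇒  N1 = 2·8 = 16, N2 = 2·5 = 10 (N1 ≤ 40, N2 ≤ 30, N2 ≠ N1 ✓), N3 = 16 + 2·10 = 36
check: N1/(N1+N3) with N1 = 16, N3 = 36 gives 4/13; |achieved − target| = 0 ≤ 1/325 ✓

N1=16 N2=10 achieved=4/13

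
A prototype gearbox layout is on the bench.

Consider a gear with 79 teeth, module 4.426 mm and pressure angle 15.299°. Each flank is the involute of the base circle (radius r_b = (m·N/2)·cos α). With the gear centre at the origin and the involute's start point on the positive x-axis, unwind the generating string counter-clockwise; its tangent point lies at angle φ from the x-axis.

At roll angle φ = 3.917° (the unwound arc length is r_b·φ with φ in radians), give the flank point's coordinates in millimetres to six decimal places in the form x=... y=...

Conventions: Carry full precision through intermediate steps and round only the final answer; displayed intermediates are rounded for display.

x=169.025092 y=0.017952

topology: single-mesh involute geometry — m = 4.426, N = 79
pitch radius r_p = m·N/2 = 4.426·79/2 = 174.827000
base radius r_b = r_p·cos α = 174.827000·cos 15.299° = 168.631485
roll angle φ = 3.917° = 0.06836455 rad
x = r_b·(cos φ + φ·sin φ) = 169.025092
y = r_b·(sin φ − φ·cos φ) = 0.017952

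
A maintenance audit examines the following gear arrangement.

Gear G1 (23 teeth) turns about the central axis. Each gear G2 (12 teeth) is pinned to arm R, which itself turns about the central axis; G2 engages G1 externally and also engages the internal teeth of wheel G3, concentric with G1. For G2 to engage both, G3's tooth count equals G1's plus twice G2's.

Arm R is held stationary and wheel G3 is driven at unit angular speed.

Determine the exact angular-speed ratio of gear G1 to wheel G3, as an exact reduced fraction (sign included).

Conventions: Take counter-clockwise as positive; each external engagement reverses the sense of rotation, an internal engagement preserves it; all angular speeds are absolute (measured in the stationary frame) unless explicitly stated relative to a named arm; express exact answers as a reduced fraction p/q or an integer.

-47/23

planetary set (23T centre, 12T on arm, 47T internal) — Willis relation
ring teeth: 23 + 2·12 = 47
23(ω_sun−ω_arm) = −47(ω_ring−ω_arm),  ω_arm = 0, ω_ring = 1
ω_sun = 0 − (47/23)(1−0) = -47/23
ω_out/ω_in = -47/23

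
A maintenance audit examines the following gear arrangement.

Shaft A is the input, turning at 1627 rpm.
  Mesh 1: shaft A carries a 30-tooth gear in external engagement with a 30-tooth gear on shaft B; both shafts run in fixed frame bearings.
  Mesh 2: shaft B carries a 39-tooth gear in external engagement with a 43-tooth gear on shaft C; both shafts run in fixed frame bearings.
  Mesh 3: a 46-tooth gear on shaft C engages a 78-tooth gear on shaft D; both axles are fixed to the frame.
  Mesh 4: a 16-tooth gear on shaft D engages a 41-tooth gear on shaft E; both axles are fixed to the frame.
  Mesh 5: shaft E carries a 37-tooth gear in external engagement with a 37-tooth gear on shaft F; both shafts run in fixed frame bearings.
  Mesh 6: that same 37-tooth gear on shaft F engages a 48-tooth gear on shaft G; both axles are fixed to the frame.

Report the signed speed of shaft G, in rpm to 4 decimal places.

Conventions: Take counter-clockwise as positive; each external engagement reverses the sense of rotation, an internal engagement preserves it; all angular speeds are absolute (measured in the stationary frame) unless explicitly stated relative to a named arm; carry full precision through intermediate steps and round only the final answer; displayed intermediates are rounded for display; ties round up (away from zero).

+261.7843 rpm

class = fixed-axis compound train [6 meshes; 6 ratios multiply, 6 sense flips]
mesh 1 [30T→30T]: ω = 1627.0000×30/30 = 1627.0000 rpm, sense flips to −
mesh 2 [39T→43T]: ω = 1627.0000×39/43 = 1475.6512 rpm, sense flips to +
mesh 3 [46T→78T]: ω = 1475.6512×46/78 = 870.2558 rpm, sense flips to −
mesh 4 [16T→41T]: ω = 870.2558×16/41 = 339.6120 rpm, sense flips to +
mesh 5 [37T→37T]: ω = 339.6120×37/37 = 339.6120 rpm, sense flips to −
mesh 6 [37T→48T]: ω = 339.6120×37/48 = 261.7843 rpm, sense flips to +
signed output speed = +261.7843 rpm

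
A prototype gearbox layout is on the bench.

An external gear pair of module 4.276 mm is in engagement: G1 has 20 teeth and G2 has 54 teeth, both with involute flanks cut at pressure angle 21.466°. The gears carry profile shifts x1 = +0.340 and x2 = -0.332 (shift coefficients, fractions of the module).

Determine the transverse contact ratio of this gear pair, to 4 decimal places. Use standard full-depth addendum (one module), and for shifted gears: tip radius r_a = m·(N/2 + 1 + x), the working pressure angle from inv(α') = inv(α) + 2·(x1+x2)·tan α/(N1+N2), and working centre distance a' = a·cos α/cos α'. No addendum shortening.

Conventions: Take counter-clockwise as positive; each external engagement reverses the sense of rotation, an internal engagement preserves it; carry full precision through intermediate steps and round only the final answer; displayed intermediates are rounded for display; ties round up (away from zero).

single-mesh involute tooth geometry (20T engaging 54T at module 4.276)
base radii: r_b1 = 39.793948, r_b2 = 107.443659
tip radii: r_a1 = 48.489840, r_a2 = 118.308368
inv(α') = inv(21.466°) + 2·(+0.340-0.332)·tan α/(20+54) = 0.01865779  ⇒  α' = 21.49745°
a' = a·cos α / cos α' = 158.2120·cos 21.466°/cos 21.49745° = 158.246184
action lengths: √(r_a1²−r_b1²) = 27.707513, √(r_a2²−r_b2²) = 49.525044
base pitch p_b = π·m·cos α = 12.501637
CR = (27.707513 + 49.525044 − 158.246184·sin 21.49745°)/12.501637 = 1.539133
contact ratio ≈ 1.5391

1.5391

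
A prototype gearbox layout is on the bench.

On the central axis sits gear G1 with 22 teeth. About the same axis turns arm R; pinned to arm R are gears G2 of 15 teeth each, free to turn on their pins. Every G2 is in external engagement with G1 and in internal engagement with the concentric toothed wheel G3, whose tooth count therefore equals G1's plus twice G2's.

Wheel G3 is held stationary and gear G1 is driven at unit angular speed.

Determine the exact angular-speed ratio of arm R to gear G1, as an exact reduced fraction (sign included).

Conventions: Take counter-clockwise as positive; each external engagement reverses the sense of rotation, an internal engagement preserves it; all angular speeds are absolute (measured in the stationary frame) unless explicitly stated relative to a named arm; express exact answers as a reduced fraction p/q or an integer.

11/37

class = planetary set [G3 = 22+2·15 = 52; Willis about the carrier]
ring teeth: 22 + 2·15 = 52
22(ω_sun−ω_arm) = −52(ω_ring−ω_arm),  ω_ring = 0, ω_sun = 1
22(1−ω_arm) = −52(0−ω_arm)  ⇒  74·ω_arm = 22  ⇒  ω_arm = 11/37
ω_out/ω_in = 11/37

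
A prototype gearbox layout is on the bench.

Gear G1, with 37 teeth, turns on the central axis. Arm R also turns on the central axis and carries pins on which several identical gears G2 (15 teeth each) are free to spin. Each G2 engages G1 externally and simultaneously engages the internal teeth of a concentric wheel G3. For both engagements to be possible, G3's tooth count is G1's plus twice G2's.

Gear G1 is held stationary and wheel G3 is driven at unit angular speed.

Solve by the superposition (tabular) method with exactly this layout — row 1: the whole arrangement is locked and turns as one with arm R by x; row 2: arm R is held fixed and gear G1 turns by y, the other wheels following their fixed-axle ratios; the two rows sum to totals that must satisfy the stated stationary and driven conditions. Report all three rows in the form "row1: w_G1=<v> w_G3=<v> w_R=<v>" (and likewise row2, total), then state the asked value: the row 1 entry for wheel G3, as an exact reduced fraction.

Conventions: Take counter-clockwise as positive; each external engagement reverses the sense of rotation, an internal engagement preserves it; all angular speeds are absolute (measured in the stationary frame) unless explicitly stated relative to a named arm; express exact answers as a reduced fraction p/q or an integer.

row1: w_G1=67/104 w_G3=67/104 w_R=67/104
row2: w_G1=-67/104 w_G3=37/104 w_R=0
total: w_G1=0 w_G3=1 w_R=67/104
asked value: 67/104

recognized (axles ride arm R): planetary set, 37/15/67 teeth
row 1: whole set turns with the arm by x
superposition row 2 [arm held]: sun y, ring −(37/67)·y, arm 0
boundary: total ω_sun = x + y = 0 and total ω_ring = x − (37/67)·y = 1  ⇒  y = -67/104, x = 67/104
row 2 ring = −(37/67)·(-67/104) = 37/104
totals (row 1 + row 2): sun 67/104 + (-67/104) = 0, ring 67/104 + 37/104 = 1, arm 67/104 + 0 = 67/104
asked cell (row1, ring) = 67/104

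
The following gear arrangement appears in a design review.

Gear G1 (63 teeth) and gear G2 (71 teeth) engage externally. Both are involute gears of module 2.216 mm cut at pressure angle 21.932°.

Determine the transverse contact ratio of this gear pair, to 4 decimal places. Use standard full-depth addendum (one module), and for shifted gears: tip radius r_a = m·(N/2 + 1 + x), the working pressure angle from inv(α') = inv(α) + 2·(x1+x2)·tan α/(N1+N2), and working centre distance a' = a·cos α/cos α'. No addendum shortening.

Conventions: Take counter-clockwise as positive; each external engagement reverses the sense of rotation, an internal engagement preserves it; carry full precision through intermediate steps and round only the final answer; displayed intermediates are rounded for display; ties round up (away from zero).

recognized (one external pair, fixed centres): single-mesh tooth geometry, m = 2.216, N1 = 63, N2 = 71
base radii: r_b1 = 64.752130, r_b2 = 72.974623
tip radii: r_a1 = 72.020000, r_a2 = 80.884000
no profile shift: α' = α, a' = a
action lengths: √(r_a1²−r_b1²) = 31.528432, √(r_a2²−r_b2²) = 34.884464
base pitch p_b = π·m·cos α = 6.457931
CR = (31.528432 + 34.884464 − 148.472000·sin 21.93200°)/6.457931 = 1.696786
contact ratio ≈ 1.6968

1.6968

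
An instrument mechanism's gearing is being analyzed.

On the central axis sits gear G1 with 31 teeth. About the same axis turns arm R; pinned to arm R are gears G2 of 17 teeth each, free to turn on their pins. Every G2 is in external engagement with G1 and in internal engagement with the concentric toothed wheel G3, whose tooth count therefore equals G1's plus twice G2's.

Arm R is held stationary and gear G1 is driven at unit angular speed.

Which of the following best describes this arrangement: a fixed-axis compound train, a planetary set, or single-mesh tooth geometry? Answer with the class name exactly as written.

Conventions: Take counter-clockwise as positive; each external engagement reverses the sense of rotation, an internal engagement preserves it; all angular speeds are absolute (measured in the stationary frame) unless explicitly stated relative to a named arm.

topology: planetary set — G1 31T / G2 17T / G3 65T, arm = carrier (Willis)
classification: planetary set

planetary set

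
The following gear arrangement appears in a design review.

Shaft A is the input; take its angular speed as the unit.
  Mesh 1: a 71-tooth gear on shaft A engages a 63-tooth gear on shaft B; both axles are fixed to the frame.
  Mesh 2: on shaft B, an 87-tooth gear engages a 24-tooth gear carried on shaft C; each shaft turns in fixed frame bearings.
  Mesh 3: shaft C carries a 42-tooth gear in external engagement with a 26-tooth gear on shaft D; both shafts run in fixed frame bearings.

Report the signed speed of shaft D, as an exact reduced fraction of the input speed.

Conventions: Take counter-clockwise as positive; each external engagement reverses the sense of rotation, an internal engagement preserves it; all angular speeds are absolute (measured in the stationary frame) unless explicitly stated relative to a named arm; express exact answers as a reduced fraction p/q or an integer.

-2059/312

3-mesh fixed-axis compound train (all bearings frame-fixed)
mesh 1 [71T→63T]: |ω|/ω_in = 1×71/63 = 71/63, sense flips to −
mesh 2 [87T→24T]: |ω|/ω_in = (71/63)×87/24 = 2059/504, sense flips to +
mesh 3 [42T→26T]: |ω|/ω_in = (2059/504)×42/26 = 2059/312, sense flips to −
signed output speed (× input speed) = -2059/312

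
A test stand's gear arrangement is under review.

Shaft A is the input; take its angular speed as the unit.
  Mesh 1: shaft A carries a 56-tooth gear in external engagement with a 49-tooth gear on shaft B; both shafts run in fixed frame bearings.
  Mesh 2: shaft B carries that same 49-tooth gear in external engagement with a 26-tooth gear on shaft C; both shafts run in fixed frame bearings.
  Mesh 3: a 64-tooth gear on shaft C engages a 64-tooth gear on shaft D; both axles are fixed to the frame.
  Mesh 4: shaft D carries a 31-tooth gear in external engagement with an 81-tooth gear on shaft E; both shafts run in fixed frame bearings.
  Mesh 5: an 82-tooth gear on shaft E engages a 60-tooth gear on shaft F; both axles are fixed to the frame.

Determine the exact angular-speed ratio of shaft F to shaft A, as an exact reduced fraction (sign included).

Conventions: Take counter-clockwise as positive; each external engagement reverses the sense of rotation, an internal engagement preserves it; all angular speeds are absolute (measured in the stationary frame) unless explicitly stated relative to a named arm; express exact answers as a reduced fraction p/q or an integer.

-17794/15795

class = fixed-axis compound train [5 meshes; 5 ratios multiply, 5 sense flips]
mesh 1 [56T→49T]: running ratio 8/7, sense −
mesh 2 [49T→26T]: running ratio 28/13, sense +
mesh 3 [64T→64T]: running ratio 28/13, sense −
mesh 4 [31T→81T]: running ratio 868/1053, sense +
mesh 5 [82T→60T]: running ratio 17794/15795, sense −
ω_out/ω_in = -17794/15795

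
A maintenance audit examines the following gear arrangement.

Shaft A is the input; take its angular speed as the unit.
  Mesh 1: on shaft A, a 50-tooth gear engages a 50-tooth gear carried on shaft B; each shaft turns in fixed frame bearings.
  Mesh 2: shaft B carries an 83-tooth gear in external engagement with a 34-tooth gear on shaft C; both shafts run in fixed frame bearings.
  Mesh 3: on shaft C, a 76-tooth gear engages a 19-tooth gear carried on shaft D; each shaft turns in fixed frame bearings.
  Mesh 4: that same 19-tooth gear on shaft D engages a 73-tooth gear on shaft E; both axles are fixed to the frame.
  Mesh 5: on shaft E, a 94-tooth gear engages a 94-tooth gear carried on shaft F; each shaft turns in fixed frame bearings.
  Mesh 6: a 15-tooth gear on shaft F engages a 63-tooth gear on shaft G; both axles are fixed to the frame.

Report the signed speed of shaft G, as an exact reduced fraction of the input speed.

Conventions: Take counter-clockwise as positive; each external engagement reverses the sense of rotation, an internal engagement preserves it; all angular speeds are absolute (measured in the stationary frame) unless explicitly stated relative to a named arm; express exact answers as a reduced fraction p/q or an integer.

6-mesh fixed-axis compound train (all bearings frame-fixed)
mesh 1 [50T→50T]: |ω|/ω_in = 1×50/50 = 1, sense flips to −
mesh 2 [83T→34T]: |ω|/ω_in = 1×83/34 = 83/34, sense flips to +
mesh 3 [76T→19T]: |ω|/ω_in = (83/34)×76/19 = 166/17, sense flips to −
mesh 4 [19T→73T]: |ω|/ω_in = (166/17)×19/73 = 3154/1241, sense flips to +
mesh 5 [94T→94T]: |ω|/ω_in = (3154/1241)×94/94 = 3154/1241, sense flips to −
mesh 6 [15T→63T]: |ω|/ω_in = (3154/1241)×15/63 = 15770/26061, sense flips to +
signed output speed (× input speed) = 15770/26061

15770/26061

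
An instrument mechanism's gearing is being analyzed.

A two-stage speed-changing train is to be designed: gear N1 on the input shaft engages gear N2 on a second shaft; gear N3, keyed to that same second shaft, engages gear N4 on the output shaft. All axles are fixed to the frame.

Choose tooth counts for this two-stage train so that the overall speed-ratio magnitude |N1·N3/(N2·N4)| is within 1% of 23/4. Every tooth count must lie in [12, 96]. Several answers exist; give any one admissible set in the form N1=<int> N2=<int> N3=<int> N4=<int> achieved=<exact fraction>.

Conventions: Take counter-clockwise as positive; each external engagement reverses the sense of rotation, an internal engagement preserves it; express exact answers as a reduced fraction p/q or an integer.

N1=18 N2=12 N3=46 N4=12 achieved=23/4

design class (target 23/4): fixed-axis compound train
target = 23/4 in lowest terms: an exact hit needs N1·N3 = k·23 and N2·N4 = k·4 for one integer k, every count in [12, 96]; additionally prefer no 1:1 stage (N1 ≠ N2, N3 ≠ N4)
k = 1…35: no 1:1-free in-range split of k·23 and k·4 into factor pairs; take k = 36
k = 36: N1·N3 = 828 = 18·46, N2·N4 = 144 = 12·12
achieved = 18·46/(12·12) = 23/4; |achieved − target| = 0 ≤ 23/400 ✓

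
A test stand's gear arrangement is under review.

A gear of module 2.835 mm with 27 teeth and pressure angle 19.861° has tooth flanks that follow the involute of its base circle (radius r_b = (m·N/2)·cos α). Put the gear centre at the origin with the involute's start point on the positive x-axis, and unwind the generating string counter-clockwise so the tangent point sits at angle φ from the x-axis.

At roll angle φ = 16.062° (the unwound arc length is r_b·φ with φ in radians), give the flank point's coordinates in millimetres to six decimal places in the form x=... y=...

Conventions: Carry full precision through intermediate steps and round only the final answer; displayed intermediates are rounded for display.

single-mesh involute tooth geometry (27T wheel at module 2.835)
pitch radius r_p = m·N/2 = 2.835·27/2 = 38.272500
base radius r_b = r_p·cos α = 38.272500·cos 19.861° = 35.996036
roll angle φ = 16.062° = 0.28033478 rad
x = r_b·(cos φ + φ·sin φ) = 37.382789
y = r_b·(sin φ − φ·cos φ) = 0.262269

x=37.382789 y=0.262269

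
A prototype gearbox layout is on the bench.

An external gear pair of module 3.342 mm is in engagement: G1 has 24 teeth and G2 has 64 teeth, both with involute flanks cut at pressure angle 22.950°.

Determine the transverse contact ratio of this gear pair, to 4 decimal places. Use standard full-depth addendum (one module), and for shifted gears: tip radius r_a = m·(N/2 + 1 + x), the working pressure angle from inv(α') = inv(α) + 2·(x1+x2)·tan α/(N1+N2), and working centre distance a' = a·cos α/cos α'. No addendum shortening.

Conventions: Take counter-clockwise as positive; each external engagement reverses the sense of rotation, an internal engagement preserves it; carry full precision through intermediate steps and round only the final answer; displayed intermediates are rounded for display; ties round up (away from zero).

recognized (one external pair, fixed centres): single-mesh tooth geometry, m = 3.342, N1 = 24, N2 = 64
base radii: r_b1 = 36.929587, r_b2 = 98.478899
tip radii: r_a1 = 43.446000, r_a2 = 110.286000
no profile shift: α' = α, a' = a
action lengths: √(r_a1²−r_b1²) = 22.885815, √(r_a2²−r_b2²) = 49.647842
base pitch p_b = π·m·cos α = 9.668143
CR = (22.885815 + 49.647842 − 147.048000·sin 22.95000°)/9.668143 = 1.571715
contact ratio ≈ 1.5717

1.5717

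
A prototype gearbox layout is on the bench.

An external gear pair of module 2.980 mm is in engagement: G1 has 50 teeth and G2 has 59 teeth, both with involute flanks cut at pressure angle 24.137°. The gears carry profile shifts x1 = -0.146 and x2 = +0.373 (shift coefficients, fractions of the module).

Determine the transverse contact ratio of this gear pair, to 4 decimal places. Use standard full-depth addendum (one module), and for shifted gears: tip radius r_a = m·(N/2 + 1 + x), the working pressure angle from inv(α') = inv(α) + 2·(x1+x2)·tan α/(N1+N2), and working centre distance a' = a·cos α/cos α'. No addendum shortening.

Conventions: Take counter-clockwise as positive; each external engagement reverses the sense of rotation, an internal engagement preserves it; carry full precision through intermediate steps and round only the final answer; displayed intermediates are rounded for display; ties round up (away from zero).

topology: single-mesh involute geometry — m = 2.980, 50T/59T pair
base radii: r_b1 = 67.986487, r_b2 = 80.224055
tip radii: r_a1 = 77.044920, r_a2 = 92.001540
inv(α') = inv(24.137°) + 2·(-0.146+0.373)·tan α/(50+59) = 0.02869309  ⇒  α' = 24.65680°
a' = a·cos α / cos α' = 162.4100·cos 24.137°/cos 24.65680° = 163.079658
action lengths: √(r_a1²−r_b1²) = 36.245789, √(r_a2²−r_b2²) = 45.037588
base pitch p_b = π·m·cos α = 8.543434
CR = (36.245789 + 45.037588 − 163.079658·sin 24.65680°)/8.543434 = 1.550839
contact ratio ≈ 1.5508

1.5508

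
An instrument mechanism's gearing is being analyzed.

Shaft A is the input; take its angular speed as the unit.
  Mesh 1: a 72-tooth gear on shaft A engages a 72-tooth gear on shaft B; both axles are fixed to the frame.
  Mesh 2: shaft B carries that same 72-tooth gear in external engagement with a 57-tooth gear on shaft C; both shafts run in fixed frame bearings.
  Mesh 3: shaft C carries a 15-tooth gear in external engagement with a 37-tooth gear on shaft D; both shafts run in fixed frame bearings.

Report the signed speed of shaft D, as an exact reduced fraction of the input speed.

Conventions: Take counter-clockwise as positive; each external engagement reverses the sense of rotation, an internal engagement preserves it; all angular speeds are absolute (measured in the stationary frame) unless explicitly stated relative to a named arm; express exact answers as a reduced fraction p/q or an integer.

3-mesh fixed-axis compound train (all bearings frame-fixed)
mesh 1 [72T→72T]: |ω|/ω_in = 1×72/72 = 1, sense flips to −
mesh 2 [72T→57T]: |ω|/ω_in = 1×72/57 = 24/19, sense flips to +
mesh 3 [15T→37T]: |ω|/ω_in = (24/19)×15/37 = 360/703, sense flips to −
signed output speed (× input speed) = -360/703

-360/703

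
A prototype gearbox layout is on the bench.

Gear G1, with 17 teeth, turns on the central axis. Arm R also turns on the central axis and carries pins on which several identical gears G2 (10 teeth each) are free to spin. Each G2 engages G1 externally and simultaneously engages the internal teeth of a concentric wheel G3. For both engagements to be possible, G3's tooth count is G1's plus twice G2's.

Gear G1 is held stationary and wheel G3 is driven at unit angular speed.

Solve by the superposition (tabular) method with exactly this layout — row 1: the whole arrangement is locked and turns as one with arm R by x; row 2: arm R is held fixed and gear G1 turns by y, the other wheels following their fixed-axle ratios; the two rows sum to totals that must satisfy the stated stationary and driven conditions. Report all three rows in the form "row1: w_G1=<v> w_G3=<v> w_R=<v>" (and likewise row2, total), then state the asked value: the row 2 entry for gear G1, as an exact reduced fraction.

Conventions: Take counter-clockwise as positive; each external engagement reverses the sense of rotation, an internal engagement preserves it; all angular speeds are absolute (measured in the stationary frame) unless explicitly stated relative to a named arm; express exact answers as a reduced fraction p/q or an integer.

row1: w_G1=37/54 w_G3=37/54 w_R=37/54
row2: w_G1=-37/54 w_G3=17/54 w_R=0
total: w_G1=0 w_G3=1 w_R=37/54
asked value: -37/54

planetary set (17T centre, 10T on arm, 37T internal) — Willis relation
row 1 (train locked, turned with arm): all members turn x
superposition row 2 [arm held]: sun y, ring −(17/37)·y, arm 0
boundary: total ω_sun = x + y = 0 and total ω_ring = x − (17/37)·y = 1  ⇒  y = -37/54, x = 37/54
row 2 ring = −(17/37)·(-37/54) = 17/54
totals (row 1 + row 2): sun 37/54 + (-37/54) = 0, ring 37/54 + 17/54 = 1, arm 37/54 + 0 = 37/54
asked cell (row2, sun) = -37/54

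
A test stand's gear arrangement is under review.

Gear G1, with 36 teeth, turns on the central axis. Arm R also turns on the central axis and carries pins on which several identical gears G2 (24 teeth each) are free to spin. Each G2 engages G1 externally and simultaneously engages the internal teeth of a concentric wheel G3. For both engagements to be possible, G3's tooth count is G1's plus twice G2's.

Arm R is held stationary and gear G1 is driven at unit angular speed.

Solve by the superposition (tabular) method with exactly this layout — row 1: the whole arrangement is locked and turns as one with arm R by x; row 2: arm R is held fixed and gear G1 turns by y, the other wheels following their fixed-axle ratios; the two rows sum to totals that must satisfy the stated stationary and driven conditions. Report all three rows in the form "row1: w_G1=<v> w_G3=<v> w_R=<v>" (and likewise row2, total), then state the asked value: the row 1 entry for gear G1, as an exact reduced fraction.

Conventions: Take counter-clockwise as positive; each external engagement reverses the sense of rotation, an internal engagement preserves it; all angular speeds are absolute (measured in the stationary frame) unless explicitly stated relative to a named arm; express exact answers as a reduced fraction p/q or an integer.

class = planetary set [G3 = 36+2·24 = 84; Willis about the carrier]
row 1 — lock + rotate with arm: ω_sun = ω_ring = ω_arm = x
row 2: sun turns y, ring = −(36/84)·y, arm 0
boundary: total ω_arm = x = 0 and total ω_sun = x + y = 1  ⇒  y = 1, x = 0
row 2 ring = −(36/84)·1 = -3/7
totals (row 1 + row 2): sun 0 + 1 = 1, ring 0 + (-3/7) = -3/7, arm 0 + 0 = 0
asked cell (row1, sun) = 0

row1: w_G1=0 w_G3=0 w_R=0
row2: w_G1=1 w_G3=-3/7 w_R=0
total: w_G1=1 w_G3=-3/7 w_R=0
asked value: 0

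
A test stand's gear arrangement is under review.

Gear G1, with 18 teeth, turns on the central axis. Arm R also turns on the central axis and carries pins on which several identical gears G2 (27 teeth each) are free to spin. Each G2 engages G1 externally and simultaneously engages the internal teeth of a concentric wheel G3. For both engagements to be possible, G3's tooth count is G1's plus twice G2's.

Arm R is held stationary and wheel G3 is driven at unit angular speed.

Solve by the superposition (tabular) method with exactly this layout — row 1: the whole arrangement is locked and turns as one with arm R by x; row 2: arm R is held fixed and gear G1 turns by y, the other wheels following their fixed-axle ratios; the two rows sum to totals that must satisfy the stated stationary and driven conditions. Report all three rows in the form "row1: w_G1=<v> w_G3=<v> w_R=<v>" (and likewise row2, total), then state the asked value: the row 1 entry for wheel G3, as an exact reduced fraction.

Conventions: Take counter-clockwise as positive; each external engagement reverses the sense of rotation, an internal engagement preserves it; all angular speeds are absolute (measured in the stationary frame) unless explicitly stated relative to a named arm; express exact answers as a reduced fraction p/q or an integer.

row1: w_G1=0 w_G3=0 w_R=0
row2: w_G1=-4 w_G3=1 w_R=0
total: w_G1=-4 w_G3=1 w_R=0
asked value: 0

recognized (axles ride arm R): planetary set, 18/27/72 teeth
row 1: whole set turns with the arm by x
row 2: sun turns y, ring = −(18/72)·y, arm 0
boundary: total ω_arm = x = 0 and total ω_ring = x − (18/72)·y = 1  ⇒  y = -4, x = 0
row 2 ring = −(18/72)·(-4) = 1
totals (row 1 + row 2): sun 0 + (-4) = -4, ring 0 + 1 = 1, arm 0 + 0 = 0
asked cell (row1, ring) = 0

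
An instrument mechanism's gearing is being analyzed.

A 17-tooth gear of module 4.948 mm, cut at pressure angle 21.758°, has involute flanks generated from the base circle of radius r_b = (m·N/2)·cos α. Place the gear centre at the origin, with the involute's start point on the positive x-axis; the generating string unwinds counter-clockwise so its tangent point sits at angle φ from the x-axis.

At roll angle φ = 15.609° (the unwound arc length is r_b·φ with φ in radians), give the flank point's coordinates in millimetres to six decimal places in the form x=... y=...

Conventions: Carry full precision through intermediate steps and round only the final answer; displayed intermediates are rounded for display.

recognized (one wheel, involute flank): single-mesh tooth geometry, m = 4.948, N = 17
pitch radius r_p = m·N/2 = 4.948·17/2 = 42.058000
base radius r_b = r_p·cos α = 42.058000·cos 21.758° = 39.061696
roll angle φ = 15.609° = 0.27242844 rad
x = r_b·(cos φ + φ·sin φ) = 40.484437
y = r_b·(sin φ − φ·cos φ) = 0.261313

x=40.484437 y=0.261313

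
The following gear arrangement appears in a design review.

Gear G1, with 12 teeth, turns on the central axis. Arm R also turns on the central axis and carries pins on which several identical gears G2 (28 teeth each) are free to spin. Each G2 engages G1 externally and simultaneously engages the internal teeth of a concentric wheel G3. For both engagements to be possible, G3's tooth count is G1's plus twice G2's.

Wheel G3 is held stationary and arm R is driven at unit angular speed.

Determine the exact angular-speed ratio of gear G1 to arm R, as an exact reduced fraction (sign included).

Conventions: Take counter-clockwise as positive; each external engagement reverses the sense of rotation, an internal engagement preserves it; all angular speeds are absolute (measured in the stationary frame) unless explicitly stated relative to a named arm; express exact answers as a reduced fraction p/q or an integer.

20/3

planetary set (12T centre, 28T on arm, 68T internal) — Willis relation
ring teeth: 12 + 2·28 = 68
12(ω_sun−ω_arm) = −68(ω_ring−ω_arm),  ω_ring = 0, ω_arm = 1
ω_sun = 1 − (68/12)(0−1) = 20/3
ω_out/ω_in = 20/3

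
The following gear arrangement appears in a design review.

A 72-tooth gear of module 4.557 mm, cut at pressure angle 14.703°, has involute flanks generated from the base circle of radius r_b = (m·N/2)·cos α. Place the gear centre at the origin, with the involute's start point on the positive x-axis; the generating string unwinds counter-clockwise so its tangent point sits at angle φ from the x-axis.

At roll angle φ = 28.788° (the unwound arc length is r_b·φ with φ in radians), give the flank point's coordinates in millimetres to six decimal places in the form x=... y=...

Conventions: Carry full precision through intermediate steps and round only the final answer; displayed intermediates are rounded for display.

x=177.463024 y=6.541298

topology: single-mesh involute geometry — m = 4.557, N = 72
pitch radius r_p = m·N/2 = 4.557·72/2 = 164.052000
base radius r_b = r_p·cos α = 164.052000·cos 14.703° = 158.680029
roll angle φ = 28.788° = 0.50244539 rad
x = r_b·(cos φ + φ·sin φ) = 177.463024
y = r_b·(sin φ − φ·cos φ) = 6.541298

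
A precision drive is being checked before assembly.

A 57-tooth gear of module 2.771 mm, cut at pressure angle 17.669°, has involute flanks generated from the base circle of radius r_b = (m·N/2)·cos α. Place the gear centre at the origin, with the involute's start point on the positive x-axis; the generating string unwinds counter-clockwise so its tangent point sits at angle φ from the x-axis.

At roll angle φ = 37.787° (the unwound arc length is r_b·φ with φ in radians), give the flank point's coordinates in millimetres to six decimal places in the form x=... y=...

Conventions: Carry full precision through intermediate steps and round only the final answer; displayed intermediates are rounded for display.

recognized (one wheel, involute flank): single-mesh tooth geometry, m = 2.771, N = 57
pitch radius r_p = m·N/2 = 2.771·57/2 = 78.973500
base radius r_b = r_p·cos α = 78.973500·cos 17.669° = 75.247991
roll angle φ = 37.787° = 0.65950756 rad
x = r_b·(cos φ + φ·sin φ) = 89.875648
y = r_b·(sin φ − φ·cos φ) = 6.886911

x=89.875648 y=6.886911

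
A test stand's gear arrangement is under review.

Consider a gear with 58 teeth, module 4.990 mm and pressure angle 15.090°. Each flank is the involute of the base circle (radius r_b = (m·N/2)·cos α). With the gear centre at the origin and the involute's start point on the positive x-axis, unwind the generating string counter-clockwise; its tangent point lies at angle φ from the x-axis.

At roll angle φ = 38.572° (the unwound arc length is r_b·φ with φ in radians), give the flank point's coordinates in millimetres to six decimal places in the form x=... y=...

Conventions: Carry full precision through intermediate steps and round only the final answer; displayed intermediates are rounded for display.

class = single-mesh tooth geometry [base-circle involute, m = 4.990, 58T]
pitch radius r_p = m·N/2 = 4.990·58/2 = 144.710000
base radius r_b = r_p·cos α = 144.710000·cos 15.090° = 139.720122
roll angle φ = 38.572° = 0.67320840 rad
x = r_b·(cos φ + φ·sin φ) = 167.883379
y = r_b·(sin φ − φ·cos φ) = 13.576082

x=167.883379 y=13.576082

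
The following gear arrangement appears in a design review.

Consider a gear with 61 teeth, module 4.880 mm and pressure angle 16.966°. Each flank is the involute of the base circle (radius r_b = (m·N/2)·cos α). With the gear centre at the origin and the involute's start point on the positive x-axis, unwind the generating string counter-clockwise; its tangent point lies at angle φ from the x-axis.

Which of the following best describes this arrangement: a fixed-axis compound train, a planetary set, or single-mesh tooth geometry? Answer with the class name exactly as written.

class = single-mesh tooth geometry [base-circle involute, m = 4.880, 61T]
classification: single-mesh tooth geometry

single-mesh tooth geometry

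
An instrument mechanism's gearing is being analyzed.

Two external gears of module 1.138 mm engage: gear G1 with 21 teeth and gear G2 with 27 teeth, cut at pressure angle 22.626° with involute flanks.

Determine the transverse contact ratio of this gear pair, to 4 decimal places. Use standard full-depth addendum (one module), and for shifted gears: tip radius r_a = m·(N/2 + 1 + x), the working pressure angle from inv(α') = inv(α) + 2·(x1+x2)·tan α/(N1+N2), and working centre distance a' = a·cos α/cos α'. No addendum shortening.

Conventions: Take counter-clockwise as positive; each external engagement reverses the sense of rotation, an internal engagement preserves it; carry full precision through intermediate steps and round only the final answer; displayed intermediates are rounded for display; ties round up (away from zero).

1.5075

class = single-mesh tooth geometry [involute pair 21T × 27T, m = 1.138]
base radii: r_b1 = 11.029354, r_b2 = 14.180598
tip radii: r_a1 = 13.087000, r_a2 = 16.501000
no profile shift: α' = α, a' = a
action lengths: √(r_a1²−r_b1²) = 7.044354, √(r_a2²−r_b2²) = 8.437632
base pitch p_b = π·m·cos α = 3.299975
CR = (7.044354 + 8.437632 − 27.312000·sin 22.62600°)/3.299975 = 1.507488
contact ratio ≈ 1.5075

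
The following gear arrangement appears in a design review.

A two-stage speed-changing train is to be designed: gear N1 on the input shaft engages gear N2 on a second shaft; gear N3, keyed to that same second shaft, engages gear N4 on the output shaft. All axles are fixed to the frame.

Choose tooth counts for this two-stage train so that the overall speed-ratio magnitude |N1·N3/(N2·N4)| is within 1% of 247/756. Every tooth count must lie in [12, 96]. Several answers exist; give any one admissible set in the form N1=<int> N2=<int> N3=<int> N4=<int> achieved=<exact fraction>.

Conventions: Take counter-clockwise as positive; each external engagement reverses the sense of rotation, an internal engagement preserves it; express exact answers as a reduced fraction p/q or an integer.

topology: fixed-axis compound train — 2 stages, target 247/756
target = 247/756 in lowest terms: an exact hit needs N1·N3 = k·247 and N2·N4 = k·756 for one integer k, every count in [12, 96]; additionally prefer no 1:1 stage (N1 ≠ N2, N3 ≠ N4)
k = 1: N1·N3 = 247 = 13·19, N2·N4 = 756 = 12·63
achieved = 13·19/(12·63) = 247/756; |achieved − target| = 0 ≤ 247/75600 ✓

N1=13 N2=12 N3=19 N4=63 achieved=247/756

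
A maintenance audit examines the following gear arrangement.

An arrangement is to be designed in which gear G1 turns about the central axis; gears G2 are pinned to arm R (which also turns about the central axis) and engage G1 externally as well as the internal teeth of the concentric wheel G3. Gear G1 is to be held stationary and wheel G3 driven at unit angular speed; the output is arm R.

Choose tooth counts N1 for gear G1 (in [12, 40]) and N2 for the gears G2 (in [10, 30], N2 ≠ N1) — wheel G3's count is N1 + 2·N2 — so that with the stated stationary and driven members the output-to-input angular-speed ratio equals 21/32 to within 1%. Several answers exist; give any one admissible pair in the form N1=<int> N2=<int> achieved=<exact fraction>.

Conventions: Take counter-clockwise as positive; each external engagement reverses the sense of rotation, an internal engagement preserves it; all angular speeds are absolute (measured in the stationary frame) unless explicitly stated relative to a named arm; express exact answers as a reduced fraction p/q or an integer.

design class (target 21/32): planetary set
Willis with ω_sun = 0: ω_arm/ω_ring = N3/(N1+N3); set equal to 21/32  ⇒  N3/N1 = (21/32)/(1 − 21/32) = 21/11
N3 = N1 + 2·N2  ⇒  N2/N1 = (N3/N1 − 1)/2 = (21/11 − 1)/2 = 5/11
smallest multiple with N1 ≥ 12 and N2 ≥ 10: k = 2  ⇒  N1 = 2·11 = 22, N2 = 2·5 = 10 (N1 ≤ 40, N2 ≤ 30, N2 ≠ N1 ✓), N3 = 22 + 2·10 = 42
check: N3/(N1+N3) with N1 = 22, N3 = 42 gives 21/32; |achieved − target| = 0 ≤ 21/3200 ✓

N1=22 N2=10 achieved=21/32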